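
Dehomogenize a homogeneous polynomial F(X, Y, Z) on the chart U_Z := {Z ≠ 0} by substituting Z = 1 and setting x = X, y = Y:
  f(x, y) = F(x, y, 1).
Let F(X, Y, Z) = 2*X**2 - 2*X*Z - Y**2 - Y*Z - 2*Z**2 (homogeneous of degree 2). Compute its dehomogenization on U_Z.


f(x, y) = 2*x**2 - 2*x - y**2 - y - 2

On U_Z we set Z = 1. Each monomial c·X^i·Y^j·Z^k in F becomes c·x^i·y^j·1^k = c·x^i·y^j.
Substituting Z = 1: F(X, Y, 1) = 2*x**2 - 2*x - y**2 - y - 2.
Note: deg(f) ≤ deg(F) = 2; strict inequality happens when F is divisible by Z (lost terms).


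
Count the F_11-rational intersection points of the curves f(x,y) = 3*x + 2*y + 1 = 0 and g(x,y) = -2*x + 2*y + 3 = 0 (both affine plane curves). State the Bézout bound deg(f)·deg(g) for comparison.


Common zeros: {(7, 0)}; count = 1; Bézout bound = 1.

deg(f) = 1, deg(g) = 1, so Bézout bound = 1.
Scan x ∈ F_11. For each x, list the y ∈ F_11 with f(x, y) ≡ 0 and those with g(x, y) ≡ 0 (mod 11); the common zeros in that column are the intersection.
  x = 0: f ≡ 0 at y ∈ {5}; g ≡ 0 at y ∈ {4}; common: ∅.
  x = 1: f ≡ 0 at y ∈ {9}; g ≡ 0 at y ∈ {5}; common: ∅.
  x = 2: f ≡ 0 at y ∈ {2}; g ≡ 0 at y ∈ {6}; common: ∅.
  x = 3: f ≡ 0 at y ∈ {6}; g ≡ 0 at y ∈ {7}; common: ∅.
  x = 4: f ≡ 0 at y ∈ {10}; g ≡ 0 at y ∈ {8}; common: ∅.
  x = 5: f ≡ 0 at y ∈ {3}; g ≡ 0 at y ∈ {9}; common: ∅.
  x = 6: f ≡ 0 at y ∈ {7}; g ≡ 0 at y ∈ {10}; common: ∅.
  x = 7: f ≡ 0 at y ∈ {0}; g ≡ 0 at y ∈ {0}; common: {0}.
  x = 8: f ≡ 0 at y ∈ {4}; g ≡ 0 at y ∈ {1}; common: ∅.
  x = 9: f ≡ 0 at y ∈ {8}; g ≡ 0 at y ∈ {2}; common: ∅.
  x = 10: f ≡ 0 at y ∈ {1}; g ≡ 0 at y ∈ {3}; common: ∅.
Collecting: common zeros = {(7, 0)}, so the count is 1.
Comparison with the Bézout bound: 1 ≤ 1 = deg(f)·deg(g), as expected for curves with no common component (the bound is attained).


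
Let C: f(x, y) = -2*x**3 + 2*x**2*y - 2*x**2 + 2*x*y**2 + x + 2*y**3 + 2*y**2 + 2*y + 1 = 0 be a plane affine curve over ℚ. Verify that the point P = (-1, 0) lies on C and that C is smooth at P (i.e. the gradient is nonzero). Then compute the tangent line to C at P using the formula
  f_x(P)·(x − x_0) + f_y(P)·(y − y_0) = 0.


Tangent line at P: -x + 4*y - 1 = 0.

Step 1: f(-1, 0) = 0, so P lies on C.
Step 2: partial derivatives
  f_x(x, y) = -6*x**2 + 4*x*y - 4*x + 2*y**2 + 1, f_y(x, y) = 2*x**2 + 4*x*y + 6*y**2 + 4*y + 2.
  f_x(P) = -1, f_y(P) = 4 (gradient nonzero, so P is smooth).
Step 3: tangent line at P: -1·(x − -1) + 4·(y − 0) = 0.
Expanding: -x + 4*y - 1 = 0.


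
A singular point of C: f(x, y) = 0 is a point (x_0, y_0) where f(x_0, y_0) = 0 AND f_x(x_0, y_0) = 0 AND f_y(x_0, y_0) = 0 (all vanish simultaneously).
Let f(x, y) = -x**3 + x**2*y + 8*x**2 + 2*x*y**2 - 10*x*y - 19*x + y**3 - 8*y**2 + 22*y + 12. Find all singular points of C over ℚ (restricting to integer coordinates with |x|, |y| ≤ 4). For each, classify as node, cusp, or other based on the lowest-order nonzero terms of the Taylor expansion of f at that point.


Singular points: {(3, 1)}; classification: cusp.

Compute partial derivatives:
  f_x = -3*x**2 + 2*x*y + 16*x + 2*y**2 - 10*y - 19.
  f_y = x**2 + 4*x*y - 10*x + 3*y**2 - 16*y + 22.
Scan x_0 ∈ {−4, ..., 4}. For each x_0, f_y(x_0, y) is a polynomial in y; find its integer roots y ∈ {−4, ..., 4}, then test f_x and f at those candidates.
  x = -4: f_y(-4, y) = 3*y**2 - 32*y + 78; no integer root y with |y| ≤ 4.
  x = -3: f_y(-3, y) = 3*y**2 - 28*y + 61; no integer root y with |y| ≤ 4.
  x = -2: f_y(-2, y) = 3*y**2 - 24*y + 46; no integer root y with |y| ≤ 4.
  x = -1: f_y(-1, y) = 3*y**2 - 20*y + 33; vanishes at y ∈ {3}. (-1, 3): f_x = -56 ≠ 0.
  x = 0: f_y(0, y) = 3*y**2 - 16*y + 22; no integer root y with |y| ≤ 4.
  x = 1: f_y(1, y) = 3*y**2 - 12*y + 13; no integer root y with |y| ≤ 4.
  x = 2: f_y(2, y) = 3*y**2 - 8*y + 6; no integer root y with |y| ≤ 4.
  x = 3: f_y(3, y) = 3*y**2 - 4*y + 1; vanishes at y ∈ {1}. (3, 1): f_x = 0, f = 0 — SINGULAR.
  x = 4: f_y(4, y) = 3*y**2 - 2; no integer root y with |y| ≤ 4.
Only singular point on the grid: (3, 1).
Classify: substitute x = 3 + u, y = 1 + v and expand: f = -u**3 + u**2*v + 2*u*v**2 + v**3 + v**2.
No constant or linear terms (consistent with a singular point). Quadratic part: v**2. Cubic part: -u**3 + u**2*v + 2*u*v**2 + v**3.
The quadratic part v**2 is a perfect square, so there is a single (double) tangent line v = 0, i.e. y = 1. Restricting the cubic part to that line (v = 0) leaves -u**3 ≠ 0, so f is not divisible by v and the branch is v² ≈ u**3 to lowest order — this is a cusp.
Classification: cusp.


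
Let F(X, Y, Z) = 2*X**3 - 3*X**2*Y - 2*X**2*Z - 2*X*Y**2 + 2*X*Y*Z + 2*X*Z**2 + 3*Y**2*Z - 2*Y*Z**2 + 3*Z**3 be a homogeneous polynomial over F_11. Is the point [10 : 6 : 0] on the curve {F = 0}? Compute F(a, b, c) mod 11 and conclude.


F(10,6,0) ≡ 8 (mod 11); P is NOT on the curve.

Evaluate F(10, 6, 0) term-by-term (mod 11).
  2*X**3 ↦ 2·1000·1·1 = 2000
  -3*X**2*Y ↦ -3·100·6·1 = -1800
  -2*X**2*Z ↦ -2·100·1·0 = 0
  -2*X*Y**2 ↦ -2·10·36·1 = -720
  2*X*Y*Z ↦ 2·10·6·0 = 0
  2*X*Z**2 ↦ 2·10·1·0 = 0
  3*Y**2*Z ↦ 3·1·36·0 = 0
  -2*Y*Z**2 ↦ -2·1·6·0 = 0
  3*Z**3 ↦ 3·1·1·0 = 0
Sum: F(10, 6, 0) = (2000) + (-1800) + (0) + (-720) + (0) + (0) + (0) + (0) + (0) = -520.
Reducing mod 11: -520 ≡ 8 (mod 11).
Since F(a, b, c) ≡ 8 ≠ 0 (mod 11), P does NOT lie on the curve.


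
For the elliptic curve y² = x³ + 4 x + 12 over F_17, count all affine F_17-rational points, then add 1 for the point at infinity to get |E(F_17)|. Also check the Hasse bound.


Affine points = {(1, 0), (3, 0), (5, 2), (5, 15), (7, 3), (7, 14), (10, 7), (10, 10), (13, 0), (15, 8), (15, 9)}; affine count = 11; |E(F_17)| = 12.

Discriminant check: Δ ∝ 4a³ + 27b² = 4·4³ + 27·12² = 4·64 + 27·144 ≡ 13 (mod 17). Nonzero ⇒ E is nonsingular.
For each x ∈ F_17, compute rhs = x³ + 4·x + 12 mod 17, then count y ∈ F_17 with y² ≡ rhs.
  x = 0: rhs = 12, matching y values: none (0 points).
  x = 1: rhs = 0, matching y values: 0 (1 points).
  x = 2: rhs = 11, matching y values: none (0 points).
  x = 3: rhs = 0, matching y values: 0 (1 points).
  x = 4: rhs = 7, matching y values: none (0 points).
  x = 5: rhs = 4, matching y values: 2, 15 (2 points).
  x = 6: rhs = 14, matching y values: none (0 points).
  x = 7: rhs = 9, matching y values: 3, 14 (2 points).
  x = 8: rhs = 12, matching y values: none (0 points).
  x = 9: rhs = 12, matching y values: none (0 points).
  x = 10: rhs = 15, matching y values: 7, 10 (2 points).
  x = 11: rhs = 10, matching y values: none (0 points).
  x = 12: rhs = 3, matching y values: none (0 points).
  x = 13: rhs = 0, matching y values: 0 (1 points).
  x = 14: rhs = 7, matching y values: none (0 points).
  x = 15: rhs = 13, matching y values: 8, 9 (2 points).
  x = 16: rhs = 7, matching y values: none (0 points).
Total affine count: 11.
Full point count |E(F_17)| = 11 + 1 = 12.
Hasse bound: |12 − (17+1)| = |-6| = 6 ≤ 2√17 ≈ 8.2462 ✓.


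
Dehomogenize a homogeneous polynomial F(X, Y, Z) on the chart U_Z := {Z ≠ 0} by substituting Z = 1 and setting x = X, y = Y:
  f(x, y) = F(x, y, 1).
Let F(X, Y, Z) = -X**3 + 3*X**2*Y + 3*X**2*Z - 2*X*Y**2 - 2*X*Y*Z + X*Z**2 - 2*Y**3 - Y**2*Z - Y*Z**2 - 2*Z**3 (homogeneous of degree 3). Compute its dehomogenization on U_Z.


f(x, y) = -x**3 + 3*x**2*y + 3*x**2 - 2*x*y**2 - 2*x*y + x - 2*y**3 - y**2 - y - 2

On U_Z we set Z = 1. Each monomial c·X^i·Y^j·Z^k in F becomes c·x^i·y^j·1^k = c·x^i·y^j.
Substituting Z = 1: F(X, Y, 1) = -x**3 + 3*x**2*y + 3*x**2 - 2*x*y**2 - 2*x*y + x - 2*y**3 - y**2 - y - 2.
Note: deg(f) ≤ deg(F) = 3; strict inequality happens when F is divisible by Z (lost terms).


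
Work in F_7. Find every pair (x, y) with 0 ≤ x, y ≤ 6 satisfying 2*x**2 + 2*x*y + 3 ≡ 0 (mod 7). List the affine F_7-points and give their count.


Affine F_7-points: {(1, 1), (2, 6), (3, 0), (4, 0), (5, 1), (6, 6)}; count = 6.

For each of the 49 pairs (x, y) ∈ F_7², evaluate f(x, y) mod 7. Record the zeros.
  x = 0: [0↦3, 1↦3, 2↦3, 3↦3, 4↦3, 5↦3, 6↦3]  zeros at y ∈ ∅
  x = 1: [0↦5, 1↦0, 2↦2, 3↦4, 4↦6, 5↦1, 6↦3]  zeros at y ∈ {1}
  x = 2: [0↦4, 1↦1, 2↦5, 3↦2, 4↦6, 5↦3, 6↦0]  zeros at y ∈ {6}
  x = 3: [0↦0, 1↦6, 2↦5, 3↦4, 4↦3, 5↦2, 6↦1]  zeros at y ∈ {0}
  x = 4: [0↦0, 1↦1, 2↦2, 3↦3, 4↦4, 5↦5, 6↦6]  zeros at y ∈ {0}
  x = 5: [0↦4, 1↦0, 2↦3, 3↦6, 4↦2, 5↦5, 6↦1]  zeros at y ∈ {1}
  x = 6: [0↦5, 1↦3, 2↦1, 3↦6, 4↦4, 5↦2, 6↦0]  zeros at y ∈ {6}
Collecting zeros: affine points = {(1, 1), (2, 6), (3, 0), (4, 0), (5, 1), (6, 6)}.
Total count |C(F_7)_aff| = 6.


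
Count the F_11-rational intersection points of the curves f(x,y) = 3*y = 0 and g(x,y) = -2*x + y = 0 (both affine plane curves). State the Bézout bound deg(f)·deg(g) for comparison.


Common zeros: {(0, 0)}; count = 1; Bézout bound = 1.

deg(f) = 1, deg(g) = 1, so Bézout bound = 1.
Scan x ∈ F_11. For each x, list the y ∈ F_11 with f(x, y) ≡ 0 and those with g(x, y) ≡ 0 (mod 11); the common zeros in that column are the intersection.
  x = 0: f ≡ 0 at y ∈ {0}; g ≡ 0 at y ∈ {0}; common: {0}.
  x = 1: f ≡ 0 at y ∈ {0}; g ≡ 0 at y ∈ {2}; common: ∅.
  x = 2: f ≡ 0 at y ∈ {0}; g ≡ 0 at y ∈ {4}; common: ∅.
  x = 3: f ≡ 0 at y ∈ {0}; g ≡ 0 at y ∈ {6}; common: ∅.
  x = 4: f ≡ 0 at y ∈ {0}; g ≡ 0 at y ∈ {8}; common: ∅.
  x = 5: f ≡ 0 at y ∈ {0}; g ≡ 0 at y ∈ {10}; common: ∅.
  x = 6: f ≡ 0 at y ∈ {0}; g ≡ 0 at y ∈ {1}; common: ∅.
  x = 7: f ≡ 0 at y ∈ {0}; g ≡ 0 at y ∈ {3}; common: ∅.
  x = 8: f ≡ 0 at y ∈ {0}; g ≡ 0 at y ∈ {5}; common: ∅.
  x = 9: f ≡ 0 at y ∈ {0}; g ≡ 0 at y ∈ {7}; common: ∅.
  x = 10: f ≡ 0 at y ∈ {0}; g ≡ 0 at y ∈ {9}; common: ∅.
Collecting: common zeros = {(0, 0)}, so the count is 1.
Comparison with the Bézout bound: 1 ≤ 1 = deg(f)·deg(g), as expected for curves with no common component (the bound is attained).


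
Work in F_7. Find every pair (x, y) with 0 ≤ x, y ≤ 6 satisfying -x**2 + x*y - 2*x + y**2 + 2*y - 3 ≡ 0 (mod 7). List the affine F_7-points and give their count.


Affine F_7-points: {(0, 1), (0, 4), (2, 4), (2, 6), (4, 3), (4, 5), (6, 1), (6, 5)}; count = 8.

For each of the 49 pairs (x, y) ∈ F_7², evaluate f(x, y) mod 7. Record the zeros.
  x = 0: [0↦4, 1↦0, 2↦5, 3↦5, 4↦0, 5↦4, 6↦3]  zeros at y ∈ {1, 4}
  x = 1: [0↦1, 1↦5, 2↦4, 3↦5, 4↦1, 5↦6, 6↦6]  zeros at y ∈ ∅
  x = 2: [0↦3, 1↦1, 2↦1, 3↦3, 4↦0, 5↦6, 6↦0]  zeros at y ∈ {4, 6}
  x = 3: [0↦3, 1↦2, 2↦3, 3↦6, 4↦4, 5↦4, 6↦6]  zeros at y ∈ ∅
  x = 4: [0↦1, 1↦1, 2↦3, 3↦0, 4↦6, 5↦0, 6↦3]  zeros at y ∈ {3, 5}
  x = 5: [0↦4, 1↦5, 2↦1, 3↦6, 4↦6, 5↦1, 6↦5]  zeros at y ∈ ∅
  x = 6: [0↦5, 1↦0, 2↦4, 3↦3, 4↦4, 5↦0, 6↦5]  zeros at y ∈ {1, 5}
Collecting zeros: affine points = {(0, 1), (0, 4), (2, 4), (2, 6), (4, 3), (4, 5), (6, 1), (6, 5)}.
Total count |C(F_7)_aff| = 8.


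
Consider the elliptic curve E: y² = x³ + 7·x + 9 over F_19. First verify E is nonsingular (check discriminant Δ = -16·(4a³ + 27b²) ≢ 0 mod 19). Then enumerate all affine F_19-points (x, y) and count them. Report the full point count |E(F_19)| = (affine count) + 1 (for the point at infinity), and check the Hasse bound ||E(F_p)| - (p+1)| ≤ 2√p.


Affine points = {(0, 3), (0, 16), (1, 6), (1, 13), (3, 0), (4, 5), (4, 14), (5, 6), (5, 13), (6, 1), (6, 18), (8, 8), (8, 11), (11, 7), (11, 12), (12, 4), (12, 15), (13, 6), (13, 13), (14, 1), (14, 18), (17, 5), (17, 14), (18, 1), (18, 18)}; affine count = 25; |E(F_19)| = 26.

Discriminant check: Δ ∝ 4a³ + 27b² = 4·7³ + 27·9² = 4·343 + 27·81 ≡ 6 (mod 19). Nonzero ⇒ E is nonsingular.
For each x ∈ F_19, compute rhs = x³ + 7·x + 9 mod 19, then count y ∈ F_19 with y² ≡ rhs.
  x = 0: rhs = 9, matching y values: 3, 16 (2 points).
  x = 1: rhs = 17, matching y values: 6, 13 (2 points).
  x = 2: rhs = 12, matching y values: none (0 points).
  x = 3: rhs = 0, matching y values: 0 (1 points).
  x = 4: rhs = 6, matching y values: 5, 14 (2 points).
  x = 5: rhs = 17, matching y values: 6, 13 (2 points).
  x = 6: rhs = 1, matching y values: 1, 18 (2 points).
  x = 7: rhs = 2, matching y values: none (0 points).
  x = 8: rhs = 7, matching y values: 8, 11 (2 points).
  x = 9: rhs = 3, matching y values: none (0 points).
  x = 10: rhs = 15, matching y values: none (0 points).
  x = 11: rhs = 11, matching y values: 7, 12 (2 points).
  x = 12: rhs = 16, matching y values: 4, 15 (2 points).
  x = 13: rhs = 17, matching y values: 6, 13 (2 points).
  x = 14: rhs = 1, matching y values: 1, 18 (2 points).
  x = 15: rhs = 12, matching y values: none (0 points).
  x = 16: rhs = 18, matching y values: none (0 points).
  x = 17: rhs = 6, matching y values: 5, 14 (2 points).
  x = 18: rhs = 1, matching y values: 1, 18 (2 points).
Total affine count: 25.
Full point count |E(F_19)| = 25 + 1 = 26.
Hasse bound: |26 − (19+1)| = |6| = 6 ≤ 2√19 ≈ 8.7178 ✓.


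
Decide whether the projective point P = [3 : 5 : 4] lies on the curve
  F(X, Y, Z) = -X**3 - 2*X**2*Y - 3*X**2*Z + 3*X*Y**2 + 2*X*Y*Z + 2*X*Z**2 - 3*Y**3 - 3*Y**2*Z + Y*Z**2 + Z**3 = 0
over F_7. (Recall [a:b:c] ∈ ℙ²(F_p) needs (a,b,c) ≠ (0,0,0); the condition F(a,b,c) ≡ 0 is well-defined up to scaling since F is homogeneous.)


F(3,5,4) ≡ 0 (mod 7); P is on the curve.

Evaluate F(3, 5, 4) term-by-term (mod 7).
  -X**3 ↦ -1·27·1·1 = -27
  -2*X**2*Y ↦ -2·9·5·1 = -90
  -3*X**2*Z ↦ -3·9·1·4 = -108
  3*X*Y**2 ↦ 3·3·25·1 = 225
  2*X*Y*Z ↦ 2·3·5·4 = 120
  2*X*Z**2 ↦ 2·3·1·16 = 96
  -3*Y**3 ↦ -3·1·125·1 = -375
  -3*Y**2*Z ↦ -3·1·25·4 = -300
  Y*Z**2 ↦ 1·1·5·16 = 80
  Z**3 ↦ 1·1·1·64 = 64
Sum: F(3, 5, 4) = (-27) + (-90) + (-108) + (225) + (120) + (96) + (-375) + (-300) + (80) + (64) = -315.
Reducing mod 7: -315 ≡ 0 (mod 7).
Since F(a, b, c) ≡ 0 (mod 7), P lies on the curve.


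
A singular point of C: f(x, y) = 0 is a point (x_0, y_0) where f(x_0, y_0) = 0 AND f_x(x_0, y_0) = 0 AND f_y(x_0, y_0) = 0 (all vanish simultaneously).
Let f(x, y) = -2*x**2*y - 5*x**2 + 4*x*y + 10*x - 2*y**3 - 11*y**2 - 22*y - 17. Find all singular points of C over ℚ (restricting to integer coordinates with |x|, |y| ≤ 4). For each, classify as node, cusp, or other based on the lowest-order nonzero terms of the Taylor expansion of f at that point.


Singular points: {(1, -2)}; classification: node.

Compute partial derivatives:
  f_x = -4*x*y - 10*x + 4*y + 10.
  f_y = -2*x**2 + 4*x - 6*y**2 - 22*y - 22.
Scan x_0 ∈ {−4, ..., 4}. For each x_0, f_y(x_0, y) is a polynomial in y; find its integer roots y ∈ {−4, ..., 4}, then test f_x and f at those candidates.
  x = -4: f_y(-4, y) = -6*y**2 - 22*y - 70; no integer root y with |y| ≤ 4.
  x = -3: f_y(-3, y) = -6*y**2 - 22*y - 52; no integer root y with |y| ≤ 4.
  x = -2: f_y(-2, y) = -6*y**2 - 22*y - 38; no integer root y with |y| ≤ 4.
  x = -1: f_y(-1, y) = -6*y**2 - 22*y - 28; no integer root y with |y| ≤ 4.
  x = 0: f_y(0, y) = -6*y**2 - 22*y - 22; no integer root y with |y| ≤ 4.
  x = 1: f_y(1, y) = -6*y**2 - 22*y - 20; vanishes at y ∈ {-2}. (1, -2): f_x = 0, f = 0 — SINGULAR.
  x = 2: f_y(2, y) = -6*y**2 - 22*y - 22; no integer root y with |y| ≤ 4.
  x = 3: f_y(3, y) = -6*y**2 - 22*y - 28; no integer root y with |y| ≤ 4.
  x = 4: f_y(4, y) = -6*y**2 - 22*y - 38; no integer root y with |y| ≤ 4.
Only singular point on the grid: (1, -2).
Classify: substitute x = 1 + u, y = -2 + v and expand: f = -2*u**2*v - u**2 - 2*v**3 + v**2.
No constant or linear terms (consistent with a singular point). Quadratic part: -u**2 + v**2. Cubic part: -2*u**2*v - 2*v**3.
The quadratic part v**2 - u**2 = (v − u)(v + u) splits into two distinct linear factors, so there are two distinct tangent lines y − -2 = ±(x − 1) — this is a node (ordinary double point).
Classification: node.


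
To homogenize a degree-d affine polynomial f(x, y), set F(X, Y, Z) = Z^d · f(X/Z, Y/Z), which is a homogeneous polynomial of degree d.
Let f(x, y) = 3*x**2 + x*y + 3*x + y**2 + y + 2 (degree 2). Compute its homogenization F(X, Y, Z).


F(X, Y, Z) = 3*X**2 + X*Y + 3*X*Z + Y**2 + Y*Z + 2*Z**2

deg(f) = 2.
Substitute x = X/Z, y = Y/Z into f, then multiply by Z^2.
  monomial 3·x^2·y^0 ↦ 3·X^2·Y^0·Z^0.
  monomial 1·x^1·y^1 ↦ 1·X^1·Y^1·Z^0.
  monomial 3·x^1·y^0 ↦ 3·X^1·Y^0·Z^1.
  monomial 1·x^0·y^2 ↦ 1·X^0·Y^2·Z^0.
  monomial 1·x^0·y^1 ↦ 1·X^0·Y^1·Z^1.
  monomial 2·x^0·y^0 ↦ 2·X^0·Y^0·Z^2.
Collecting: F(X, Y, Z) = 3*X**2 + X*Y + 3*X*Z + Y**2 + Y*Z + 2*Z**2.


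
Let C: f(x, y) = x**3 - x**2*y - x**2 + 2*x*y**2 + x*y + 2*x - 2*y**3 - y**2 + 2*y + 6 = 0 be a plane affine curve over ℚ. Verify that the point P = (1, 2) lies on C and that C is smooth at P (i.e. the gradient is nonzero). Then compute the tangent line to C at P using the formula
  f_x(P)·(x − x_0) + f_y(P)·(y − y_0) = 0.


Tangent line at P: 9*x - 18*y + 27 = 0.

Step 1: f(1, 2) = 0, so P lies on C.
Step 2: partial derivatives
  f_x(x, y) = 3*x**2 - 2*x*y - 2*x + 2*y**2 + y + 2, f_y(x, y) = -x**2 + 4*x*y + x - 6*y**2 - 2*y + 2.
  f_x(P) = 9, f_y(P) = -18 (gradient nonzero, so P is smooth).
Step 3: tangent line at P: 9·(x − 1) + -18·(y − 2) = 0.
Expanding: 9*x - 18*y + 27 = 0.


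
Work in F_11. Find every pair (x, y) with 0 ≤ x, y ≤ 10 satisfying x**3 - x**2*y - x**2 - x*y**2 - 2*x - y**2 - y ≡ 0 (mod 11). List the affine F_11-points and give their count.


Affine F_11-points: {(0, 0), (0, 10), (2, 0), (2, 2), (4, 6), (5, 4), (5, 10), (6, 2), (6, 10), (7, 6), (7, 7), (10, 0)}; count = 12.

For each of the 121 pairs (x, y) ∈ F_11², evaluate f(x, y) mod 11. Record the zeros.
  x = 0: [0↦0, 1↦9, 2↦5, 3↦10, 4↦2, 5↦3, 6↦2, 7↦10, 8↦5, 9↦9, 10↦0]  zeros at y ∈ {0, 10}
  x = 1: [0↦9, 1↦5, 2↦8, 3↦7, 4↦2, 5↦4, 6↦2, 7↦7, 8↦8, 9↦5, 10↦9]  zeros at y ∈ ∅
  x = 2: [0↦0, 1↦3, 2↦0, 3↦2, 4↦9, 5↦10, 6↦5, 7↦5, 8↦10, 9↦9, 10↦2]  zeros at y ∈ {0, 2}
  x = 3: [0↦1, 1↦9, 2↦9, 3↦1, 4↦7, 5↦5, 6↦6, 7↦10, 8↦6, 9↦5, 10↦7]  zeros at y ∈ ∅
  x = 4: [0↦7, 1↦7, 2↦8, 3↦10, 4↦2, 5↦6, 6↦0, 7↦6, 8↦2, 9↦10, 10↦8]  zeros at y ∈ {6}
  x = 5: [0↦2, 1↦3, 2↦3, 3↦2, 4↦0, 5↦8, 6↦4, 7↦10, 8↦4, 9↦8, 10↦0]  zeros at y ∈ {4, 10}
  x = 6: [0↦3, 1↦3, 2↦0, 3↦5, 4↦7, 5↦6, 6↦2, 7↦6, 8↦7, 9↦5, 10↦0]  zeros at y ∈ {2, 10}
  x = 7: [0↦5, 1↦2, 2↦5, 3↦3, 4↦7, 5↦6, 6↦0, 7↦0, 8↦6, 9↦7, 10↦3]  zeros at y ∈ {6, 7}
  x = 8: [0↦3, 1↦6, 2↦2, 3↦2, 4↦6, 5↦3, 6↦4, 7↦9, 8↦7, 9↦9, 10↦4]  zeros at y ∈ ∅
  x = 9: [0↦3, 1↦10, 2↦8, 3↦8, 4↦10, 5↦3, 6↦9, 7↦6, 8↦5, 9↦6, 10↦9]  zeros at y ∈ ∅
  x = 10: [0↦0, 1↦9, 2↦7, 3↦5, 4↦3, 5↦1, 6↦10, 7↦8, 8↦6, 9↦4, 10↦2]  zeros at y ∈ {0}
Collecting zeros: affine points = {(0, 0), (0, 10), (2, 0), (2, 2), (4, 6), (5, 4), (5, 10), (6, 2), (6, 10), (7, 6), (7, 7), (10, 0)}.
Total count |C(F_11)_aff| = 12.


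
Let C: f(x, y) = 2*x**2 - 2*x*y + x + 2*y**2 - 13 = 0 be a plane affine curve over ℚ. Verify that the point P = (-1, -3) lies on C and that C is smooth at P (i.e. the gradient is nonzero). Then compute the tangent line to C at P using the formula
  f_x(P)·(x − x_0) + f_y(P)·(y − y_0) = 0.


Tangent line at P: 3*x - 10*y - 27 = 0.

Step 1: f(-1, -3) = 0, so P lies on C.
Step 2: partial derivatives
  f_x(x, y) = 4*x - 2*y + 1, f_y(x, y) = -2*x + 4*y.
  f_x(P) = 3, f_y(P) = -10 (gradient nonzero, so P is smooth).
Step 3: tangent line at P: 3·(x − -1) + -10·(y − -3) = 0.
Expanding: 3*x - 10*y - 27 = 0.


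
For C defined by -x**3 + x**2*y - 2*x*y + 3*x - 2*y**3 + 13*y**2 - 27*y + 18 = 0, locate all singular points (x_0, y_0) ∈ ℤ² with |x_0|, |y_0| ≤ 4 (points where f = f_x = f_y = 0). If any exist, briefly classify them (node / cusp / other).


Singular points: {(1, 2)}; classification: node.

Compute partial derivatives:
  f_x = -3*x**2 + 2*x*y - 2*y + 3.
  f_y = x**2 - 2*x - 6*y**2 + 26*y - 27.
Scan x_0 ∈ {−4, ..., 4}. For each x_0, f_y(x_0, y) is a polynomial in y; find its integer roots y ∈ {−4, ..., 4}, then test f_x and f at those candidates.
  x = -4: f_y(-4, y) = -6*y**2 + 26*y - 3; no integer root y with |y| ≤ 4.
  x = -3: f_y(-3, y) = -6*y**2 + 26*y - 12; no integer root y with |y| ≤ 4.
  x = -2: f_y(-2, y) = -6*y**2 + 26*y - 19; no integer root y with |y| ≤ 4.
  x = -1: f_y(-1, y) = -6*y**2 + 26*y - 24; vanishes at y ∈ {3}. (-1, 3): f_x = -12 ≠ 0.
  x = 0: f_y(0, y) = -6*y**2 + 26*y - 27; no integer root y with |y| ≤ 4.
  x = 1: f_y(1, y) = -6*y**2 + 26*y - 28; vanishes at y ∈ {2}. (1, 2): f_x = 0, f = 0 — SINGULAR.
  x = 2: f_y(2, y) = -6*y**2 + 26*y - 27; no integer root y with |y| ≤ 4.
  x = 3: f_y(3, y) = -6*y**2 + 26*y - 24; vanishes at y ∈ {3}. (3, 3): f_x = -12 ≠ 0.
  x = 4: f_y(4, y) = -6*y**2 + 26*y - 19; no integer root y with |y| ≤ 4.
Only singular point on the grid: (1, 2).
Classify: substitute x = 1 + u, y = 2 + v and expand: f = -u**3 + u**2*v - u**2 - 2*v**3 + v**2.
No constant or linear terms (consistent with a singular point). Quadratic part: -u**2 + v**2. Cubic part: -u**3 + u**2*v - 2*v**3.
The quadratic part v**2 - u**2 = (v − u)(v + u) splits into two distinct linear factors, so there are two distinct tangent lines y − 2 = ±(x − 1) — this is a node (ordinary double point).
Classification: node.


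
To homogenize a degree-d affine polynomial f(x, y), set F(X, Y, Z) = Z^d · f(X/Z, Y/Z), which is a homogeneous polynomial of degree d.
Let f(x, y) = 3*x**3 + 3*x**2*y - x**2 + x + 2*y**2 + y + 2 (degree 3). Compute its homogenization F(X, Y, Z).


F(X, Y, Z) = 3*X**3 + 3*X**2*Y - X**2*Z + X*Z**2 + 2*Y**2*Z + Y*Z**2 + 2*Z**3

deg(f) = 3.
Substitute x = X/Z, y = Y/Z into f, then multiply by Z^3.
  monomial 3·x^3·y^0 ↦ 3·X^3·Y^0·Z^0.
  monomial 3·x^2·y^1 ↦ 3·X^2·Y^1·Z^0.
  monomial -1·x^2·y^0 ↦ -1·X^2·Y^0·Z^1.
  monomial 1·x^1·y^0 ↦ 1·X^1·Y^0·Z^2.
  monomial 2·x^0·y^2 ↦ 2·X^0·Y^2·Z^1.
  monomial 1·x^0·y^1 ↦ 1·X^0·Y^1·Z^2.
  monomial 2·x^0·y^0 ↦ 2·X^0·Y^0·Z^3.
Collecting: F(X, Y, Z) = 3*X**3 + 3*X**2*Y - X**2*Z + X*Z**2 + 2*Y**2*Z + Y*Z**2 + 2*Z**3.


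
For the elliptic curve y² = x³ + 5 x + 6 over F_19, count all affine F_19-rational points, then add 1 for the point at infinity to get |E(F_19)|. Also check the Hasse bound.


Affine points = {(0, 5), (0, 14), (2, 9), (2, 10), (5, 2), (5, 17), (6, 9), (6, 10), (7, 2), (7, 17), (8, 8), (8, 11), (9, 1), (9, 18), (10, 7), (10, 12), (11, 9), (11, 10), (13, 8), (13, 11), (15, 6), (15, 13), (17, 8), (17, 11), (18, 0)}; affine count = 25; |E(F_19)| = 26.

Discriminant check: Δ ∝ 4a³ + 27b² = 4·5³ + 27·6² = 4·125 + 27·36 ≡ 9 (mod 19). Nonzero ⇒ E is nonsingular.
For each x ∈ F_19, compute rhs = x³ + 5·x + 6 mod 19, then count y ∈ F_19 with y² ≡ rhs.
  x = 0: rhs = 6, matching y values: 5, 14 (2 points).
  x = 1: rhs = 12, matching y values: none (0 points).
  x = 2: rhs = 5, matching y values: 9, 10 (2 points).
  x = 3: rhs = 10, matching y values: none (0 points).
  x = 4: rhs = 14, matching y values: none (0 points).
  x = 5: rhs = 4, matching y values: 2, 17 (2 points).
  x = 6: rhs = 5, matching y values: 9, 10 (2 points).
  x = 7: rhs = 4, matching y values: 2, 17 (2 points).
  x = 8: rhs = 7, matching y values: 8, 11 (2 points).
  x = 9: rhs = 1, matching y values: 1, 18 (2 points).
  x = 10: rhs = 11, matching y values: 7, 12 (2 points).
  x = 11: rhs = 5, matching y values: 9, 10 (2 points).
  x = 12: rhs = 8, matching y values: none (0 points).
  x = 13: rhs = 7, matching y values: 8, 11 (2 points).
  x = 14: rhs = 8, matching y values: none (0 points).
  x = 15: rhs = 17, matching y values: 6, 13 (2 points).
  x = 16: rhs = 2, matching y values: none (0 points).
  x = 17: rhs = 7, matching y values: 8, 11 (2 points).
  x = 18: rhs = 0, matching y values: 0 (1 points).
Total affine count: 25.
Full point count |E(F_19)| = 25 + 1 = 26.
Hasse bound: |26 − (19+1)| = |6| = 6 ≤ 2√19 ≈ 8.7178 ✓.


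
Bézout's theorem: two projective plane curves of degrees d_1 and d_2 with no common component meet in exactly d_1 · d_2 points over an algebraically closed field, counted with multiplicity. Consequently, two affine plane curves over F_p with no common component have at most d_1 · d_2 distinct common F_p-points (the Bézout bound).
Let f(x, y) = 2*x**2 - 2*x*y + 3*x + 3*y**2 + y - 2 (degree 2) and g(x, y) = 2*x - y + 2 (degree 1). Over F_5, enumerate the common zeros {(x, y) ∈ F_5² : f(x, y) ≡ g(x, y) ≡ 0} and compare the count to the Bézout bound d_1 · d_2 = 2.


Common zeros: ∅; count = 0; Bézout bound = 2.

deg(f) = 2, deg(g) = 1, so Bézout bound = 2.
Scan x ∈ F_5. For each x, list the y ∈ F_5 with f(x, y) ≡ 0 and those with g(x, y) ≡ 0 (mod 5); the common zeros in that column are the intersection.
  x = 0: f ≡ 0 at y ∈ {4}; g ≡ 0 at y ∈ {2}; common: ∅.
  x = 1: f ≡ 0 at y ∈ {1}; g ≡ 0 at y ∈ {4}; common: ∅.
  x = 2: f ≡ 0 at y ∈ {3}; g ≡ 0 at y ∈ {1}; common: ∅.
  x = 3: f ≡ 0 at y ∈ {0}; g ≡ 0 at y ∈ {3}; common: ∅.
  x = 4: f ≡ 0 at y ∈ {2}; g ≡ 0 at y ∈ {0}; common: ∅.
Collecting: common zeros = ∅, so the count is 0.
Comparison with the Bézout bound: 0 ≤ 2 = deg(f)·deg(g), as expected for curves with no common component (the affine F_5-count falls short of the bound because intersections may lie at infinity, over extension fields, or carry multiplicity).


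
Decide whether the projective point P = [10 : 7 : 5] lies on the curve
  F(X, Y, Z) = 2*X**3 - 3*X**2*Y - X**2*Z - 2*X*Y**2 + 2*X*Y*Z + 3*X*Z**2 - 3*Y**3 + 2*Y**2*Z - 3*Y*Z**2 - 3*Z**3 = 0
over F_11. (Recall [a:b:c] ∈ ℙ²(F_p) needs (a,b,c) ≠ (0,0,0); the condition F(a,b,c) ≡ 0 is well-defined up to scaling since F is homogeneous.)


F(10,7,5) ≡ 4 (mod 11); P is NOT on the curve.

Evaluate F(10, 7, 5) term-by-term (mod 11).
  2*X**3 ↦ 2·1000·1·1 = 2000
  -3*X**2*Y ↦ -3·100·7·1 = -2100
  -X**2*Z ↦ -1·100·1·5 = -500
  -2*X*Y**2 ↦ -2·10·49·1 = -980
  2*X*Y*Z ↦ 2·10·7·5 = 700
  3*X*Z**2 ↦ 3·10·1·25 = 750
  -3*Y**3 ↦ -3·1·343·1 = -1029
  2*Y**2*Z ↦ 2·1·49·5 = 490
  -3*Y*Z**2 ↦ -3·1·7·25 = -525
  -3*Z**3 ↦ -3·1·1·125 = -375
Sum: F(10, 7, 5) = (2000) + (-2100) + (-500) + (-980) + (700) + (750) + (-1029) + (490) + (-525) + (-375) = -1569.
Reducing mod 11: -1569 ≡ 4 (mod 11).
Since F(a, b, c) ≡ 4 ≠ 0 (mod 11), P does NOT lie on the curve.


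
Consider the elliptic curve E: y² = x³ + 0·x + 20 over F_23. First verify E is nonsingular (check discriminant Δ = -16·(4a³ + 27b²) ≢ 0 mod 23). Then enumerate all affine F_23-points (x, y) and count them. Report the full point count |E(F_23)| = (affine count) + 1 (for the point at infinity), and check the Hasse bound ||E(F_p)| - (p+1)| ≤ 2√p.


Affine points = {(3, 1), (3, 22), (6, 11), (6, 12), (7, 8), (7, 15), (8, 7), (8, 16), (9, 6), (9, 17), (10, 10), (10, 13), (12, 0), (13, 3), (13, 20), (14, 2), (14, 21), (19, 5), (19, 18), (20, 4), (20, 19), (21, 9), (21, 14)}; affine count = 23; |E(F_23)| = 24.

Discriminant check: Δ ∝ 4a³ + 27b² = 4·0³ + 27·20² = 4·0 + 27·400 ≡ 13 (mod 23). Nonzero ⇒ E is nonsingular.
For each x ∈ F_23, compute rhs = x³ + 0·x + 20 mod 23, then count y ∈ F_23 with y² ≡ rhs.
  x = 0: rhs = 20, matching y values: none (0 points).
  x = 1: rhs = 21, matching y values: none (0 points).
  x = 2: rhs = 5, matching y values: none (0 points).
  x = 3: rhs = 1, matching y values: 1, 22 (2 points).
  x = 4: rhs = 15, matching y values: none (0 points).
  x = 5: rhs = 7, matching y values: none (0 points).
  x = 6: rhs = 6, matching y values: 11, 12 (2 points).
  x = 7: rhs = 18, matching y values: 8, 15 (2 points).
  x = 8: rhs = 3, matching y values: 7, 16 (2 points).
  x = 9: rhs = 13, matching y values: 6, 17 (2 points).
  x = 10: rhs = 8, matching y values: 10, 13 (2 points).
  x = 11: rhs = 17, matching y values: none (0 points).
  x = 12: rhs = 0, matching y values: 0 (1 points).
  x = 13: rhs = 9, matching y values: 3, 20 (2 points).
  x = 14: rhs = 4, matching y values: 2, 21 (2 points).
  x = 15: rhs = 14, matching y values: none (0 points).
  x = 16: rhs = 22, matching y values: none (0 points).
  x = 17: rhs = 11, matching y values: none (0 points).
  x = 18: rhs = 10, matching y values: none (0 points).
  x = 19: rhs = 2, matching y values: 5, 18 (2 points).
  x = 20: rhs = 16, matching y values: 4, 19 (2 points).
  x = 21: rhs = 12, matching y values: 9, 14 (2 points).
  x = 22: rhs = 19, matching y values: none (0 points).
Total affine count: 23.
Full point count |E(F_23)| = 23 + 1 = 24.
Hasse bound: |24 − (23+1)| = |0| = 0 ≤ 2√23 ≈ 9.5917 ✓.


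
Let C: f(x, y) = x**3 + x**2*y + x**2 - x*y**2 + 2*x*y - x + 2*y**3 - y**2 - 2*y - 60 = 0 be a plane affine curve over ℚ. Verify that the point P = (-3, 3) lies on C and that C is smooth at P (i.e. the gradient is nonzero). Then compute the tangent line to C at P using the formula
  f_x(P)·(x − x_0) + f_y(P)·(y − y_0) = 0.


Tangent line at P: -x + 67*y - 204 = 0.

Step 1: f(-3, 3) = 0, so P lies on C.
Step 2: partial derivatives
  f_x(x, y) = 3*x**2 + 2*x*y + 2*x - y**2 + 2*y - 1, f_y(x, y) = x**2 - 2*x*y + 2*x + 6*y**2 - 2*y - 2.
  f_x(P) = -1, f_y(P) = 67 (gradient nonzero, so P is smooth).
Step 3: tangent line at P: -1·(x − -3) + 67·(y − 3) = 0.
Expanding: -x + 67*y - 204 = 0.


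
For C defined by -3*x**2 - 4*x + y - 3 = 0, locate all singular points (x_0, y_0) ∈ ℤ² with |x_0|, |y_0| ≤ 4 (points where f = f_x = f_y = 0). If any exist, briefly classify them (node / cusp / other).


No singular points in the scanned grid; C is smooth there.

Compute partial derivatives:
  f_x = -6*x - 4.
  f_y = 1.
f_y = 1 is a nonzero constant, so f_y never vanishes: no point (x, y) can satisfy f = f_x = f_y = 0. In particular no (x, y) ∈ {−4, ..., 4}² is singular; the curve is smooth.


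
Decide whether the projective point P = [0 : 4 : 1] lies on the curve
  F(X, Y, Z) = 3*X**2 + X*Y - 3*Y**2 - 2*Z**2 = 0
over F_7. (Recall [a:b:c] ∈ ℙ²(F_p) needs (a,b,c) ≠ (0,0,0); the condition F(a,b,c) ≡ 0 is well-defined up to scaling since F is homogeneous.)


F(0,4,1) ≡ 6 (mod 7); P is NOT on the curve.

Evaluate F(0, 4, 1) term-by-term (mod 7).
  3*X**2 ↦ 3·0·1·1 = 0
  X*Y ↦ 1·0·4·1 = 0
  -3*Y**2 ↦ -3·1·16·1 = -48
  -2*Z**2 ↦ -2·1·1·1 = -2
Sum: F(0, 4, 1) = (0) + (0) + (-48) + (-2) = -50.
Reducing mod 7: -50 ≡ 6 (mod 7).
Since F(a, b, c) ≡ 6 ≠ 0 (mod 7), P does NOT lie on the curve.


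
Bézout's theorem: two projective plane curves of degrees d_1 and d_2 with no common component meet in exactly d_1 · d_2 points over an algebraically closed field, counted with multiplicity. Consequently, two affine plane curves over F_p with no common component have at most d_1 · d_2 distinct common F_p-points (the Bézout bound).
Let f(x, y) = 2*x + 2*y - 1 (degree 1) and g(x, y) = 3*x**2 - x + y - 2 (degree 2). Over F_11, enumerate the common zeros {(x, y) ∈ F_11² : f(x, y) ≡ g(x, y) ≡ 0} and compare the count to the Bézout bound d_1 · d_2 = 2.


Common zeros: {(4, 2)}; count = 1; Bézout bound = 2.

deg(f) = 1, deg(g) = 2, so Bézout bound = 2.
Scan x ∈ F_11. For each x, list the y ∈ F_11 with f(x, y) ≡ 0 and those with g(x, y) ≡ 0 (mod 11); the common zeros in that column are the intersection.
  x = 0: f ≡ 0 at y ∈ {6}; g ≡ 0 at y ∈ {2}; common: ∅.
  x = 1: f ≡ 0 at y ∈ {5}; g ≡ 0 at y ∈ {0}; common: ∅.
  x = 2: f ≡ 0 at y ∈ {4}; g ≡ 0 at y ∈ {3}; common: ∅.
  x = 3: f ≡ 0 at y ∈ {3}; g ≡ 0 at y ∈ {0}; common: ∅.
  x = 4: f ≡ 0 at y ∈ {2}; g ≡ 0 at y ∈ {2}; common: {2}.
  x = 5: f ≡ 0 at y ∈ {1}; g ≡ 0 at y ∈ {9}; common: ∅.
  x = 6: f ≡ 0 at y ∈ {0}; g ≡ 0 at y ∈ {10}; common: ∅.
  x = 7: f ≡ 0 at y ∈ {10}; g ≡ 0 at y ∈ {5}; common: ∅.
  x = 8: f ≡ 0 at y ∈ {9}; g ≡ 0 at y ∈ {5}; common: ∅.
  x = 9: f ≡ 0 at y ∈ {8}; g ≡ 0 at y ∈ {10}; common: ∅.
  x = 10: f ≡ 0 at y ∈ {7}; g ≡ 0 at y ∈ {9}; common: ∅.
Collecting: common zeros = {(4, 2)}, so the count is 1.
Comparison with the Bézout bound: 1 ≤ 2 = deg(f)·deg(g), as expected for curves with no common component (the affine F_11-count falls short of the bound because intersections may lie at infinity, over extension fields, or carry multiplicity).


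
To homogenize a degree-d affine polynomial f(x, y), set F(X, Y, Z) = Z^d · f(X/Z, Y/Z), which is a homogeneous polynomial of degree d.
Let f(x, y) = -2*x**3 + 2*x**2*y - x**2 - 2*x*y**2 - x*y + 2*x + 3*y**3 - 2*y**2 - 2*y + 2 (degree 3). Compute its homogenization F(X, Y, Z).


F(X, Y, Z) = -2*X**3 + 2*X**2*Y - X**2*Z - 2*X*Y**2 - X*Y*Z + 2*X*Z**2 + 3*Y**3 - 2*Y**2*Z - 2*Y*Z**2 + 2*Z**3

deg(f) = 3.
Substitute x = X/Z, y = Y/Z into f, then multiply by Z^3.
  monomial -2·x^3·y^0 ↦ -2·X^3·Y^0·Z^0.
  monomial 2·x^2·y^1 ↦ 2·X^2·Y^1·Z^0.
  monomial -1·x^2·y^0 ↦ -1·X^2·Y^0·Z^1.
  monomial -2·x^1·y^2 ↦ -2·X^1·Y^2·Z^0.
  monomial -1·x^1·y^1 ↦ -1·X^1·Y^1·Z^1.
  monomial 2·x^1·y^0 ↦ 2·X^1·Y^0·Z^2.
  monomial 3·x^0·y^3 ↦ 3·X^0·Y^3·Z^0.
  monomial -2·x^0·y^2 ↦ -2·X^0·Y^2·Z^1.
  monomial -2·x^0·y^1 ↦ -2·X^0·Y^1·Z^2.
  monomial 2·x^0·y^0 ↦ 2·X^0·Y^0·Z^3.
Collecting: F(X, Y, Z) = -2*X**3 + 2*X**2*Y - X**2*Z - 2*X*Y**2 - X*Y*Z + 2*X*Z**2 + 3*Y**3 - 2*Y**2*Z - 2*Y*Z**2 + 2*Z**3.


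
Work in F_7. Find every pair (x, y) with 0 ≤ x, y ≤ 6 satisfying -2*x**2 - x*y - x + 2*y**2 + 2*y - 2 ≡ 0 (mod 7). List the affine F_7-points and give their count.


Affine F_7-points: {(4, 4)}; count = 1.

For each of the 49 pairs (x, y) ∈ F_7², evaluate f(x, y) mod 7. Record the zeros.
  x = 0: [0↦5, 1↦2, 2↦3, 3↦1, 4↦3, 5↦2, 6↦5]  zeros at y ∈ ∅
  x = 1: [0↦2, 1↦5, 2↦5, 3↦2, 4↦3, 5↦1, 6↦3]  zeros at y ∈ ∅
  x = 2: [0↦2, 1↦4, 2↦3, 3↦6, 4↦6, 5↦3, 6↦4]  zeros at y ∈ ∅
  x = 3: [0↦5, 1↦6, 2↦4, 3↦6, 4↦5, 5↦1, 6↦1]  zeros at y ∈ ∅
  x = 4: [0↦4, 1↦4, 2↦1, 3↦2, 4↦0, 5↦2, 6↦1]  zeros at y ∈ {4}
  x = 5: [0↦6, 1↦5, 2↦1, 3↦1, 4↦5, 5↦6, 6↦4]  zeros at y ∈ ∅
  x = 6: [0↦4, 1↦2, 2↦4, 3↦3, 4↦6, 5↦6, 6↦3]  zeros at y ∈ ∅
Collecting zeros: affine points = {(4, 4)}.
Total count |C(F_7)_aff| = 1.


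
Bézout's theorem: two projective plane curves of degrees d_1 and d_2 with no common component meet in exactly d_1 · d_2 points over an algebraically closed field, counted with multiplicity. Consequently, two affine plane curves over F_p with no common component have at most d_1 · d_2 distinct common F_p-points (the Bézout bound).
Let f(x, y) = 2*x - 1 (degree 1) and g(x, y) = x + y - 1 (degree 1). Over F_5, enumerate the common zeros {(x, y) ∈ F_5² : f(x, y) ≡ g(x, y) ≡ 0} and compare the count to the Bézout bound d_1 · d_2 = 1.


Common zeros: {(3, 3)}; count = 1; Bézout bound = 1.

deg(f) = 1, deg(g) = 1, so Bézout bound = 1.
Scan x ∈ F_5. For each x, list the y ∈ F_5 with f(x, y) ≡ 0 and those with g(x, y) ≡ 0 (mod 5); the common zeros in that column are the intersection.
  x = 0: f ≡ 0 at y ∈ ∅; g ≡ 0 at y ∈ {1}; common: ∅.
  x = 1: f ≡ 0 at y ∈ ∅; g ≡ 0 at y ∈ {0}; common: ∅.
  x = 2: f ≡ 0 at y ∈ ∅; g ≡ 0 at y ∈ {4}; common: ∅.
  x = 3: f ≡ 0 at y ∈ {0, 1, 2, 3, 4}; g ≡ 0 at y ∈ {3}; common: {3}.
  x = 4: f ≡ 0 at y ∈ ∅; g ≡ 0 at y ∈ {2}; common: ∅.
Collecting: common zeros = {(3, 3)}, so the count is 1.
Comparison with the Bézout bound: 1 ≤ 1 = deg(f)·deg(g), as expected for curves with no common component (the bound is attained).


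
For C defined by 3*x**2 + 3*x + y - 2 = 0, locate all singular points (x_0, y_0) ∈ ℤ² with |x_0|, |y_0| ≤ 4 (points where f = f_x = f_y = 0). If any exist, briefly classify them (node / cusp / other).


No singular points in the scanned grid; C is smooth there.

Compute partial derivatives:
  f_x = 6*x + 3.
  f_y = 1.
f_y = 1 is a nonzero constant, so f_y never vanishes: no point (x, y) can satisfy f = f_x = f_y = 0. In particular no (x, y) ∈ {−4, ..., 4}² is singular; the curve is smooth.


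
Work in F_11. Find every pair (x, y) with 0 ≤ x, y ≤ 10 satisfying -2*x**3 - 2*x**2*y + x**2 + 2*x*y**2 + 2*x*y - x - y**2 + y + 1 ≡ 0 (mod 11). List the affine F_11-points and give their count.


Affine F_11-points: {(0, 4), (0, 8), (1, 3), (1, 7), (2, 6), (3, 4), (3, 7), (4, 3), (4, 5), (6, 7), (9, 3), (9, 8), (10, 4), (10, 6)}; count = 14.

For each of the 121 pairs (x, y) ∈ F_11², evaluate f(x, y) mod 11. Record the zeros.
  x = 0: [0↦1, 1↦1, 2↦10, 3↦6, 4↦0, 5↦3, 6↦4, 7↦3, 8↦0, 9↦6, 10↦10]  zeros at y ∈ {4, 8}
  x = 1: [0↦10, 1↦1, 2↦5, 3↦0, 4↦8, 5↦7, 6↦8, 7↦0, 8↦5, 9↦1, 10↦10]  zeros at y ∈ {3, 7}
  x = 2: [0↦9, 1↦9, 2↦4, 3↦5, 4↦1, 5↦3, 6↦0, 7↦3, 8↦1, 9↦5, 10↦4]  zeros at y ∈ {6}
  x = 3: [0↦8, 1↦2, 2↦6, 3↦9, 4↦0, 5↦1, 6↦1, 7↦0, 8↦9, 9↦6, 10↦2]  zeros at y ∈ {4, 7}
  x = 4: [0↦6, 1↦1, 2↦10, 3↦0, 4↦4, 5↦0, 6↦10, 7↦1, 8↦6, 9↦3, 10↦3]  zeros at y ∈ {3, 5}
  x = 5: [0↦2, 1↦5, 2↦4, 3↦10, 4↦1, 5↦10, 6↦4, 7↦5, 8↦2, 9↦6, 10↦6]  zeros at y ∈ ∅
  x = 6: [0↦6, 1↦2, 2↦9, 3↦5, 4↦1, 5↦8, 6↦4, 7↦0, 8↦7, 9↦3, 10↦10]  zeros at y ∈ {7}
  x = 7: [0↦6, 1↦2, 2↦2, 3↦6, 4↦3, 5↦4, 6↦9, 7↦7, 8↦9, 9↦4, 10↦3]  zeros at y ∈ ∅
  x = 8: [0↦1, 1↦4, 2↦4, 3↦1, 4↦6, 5↦8, 6↦7, 7↦3, 8↦7, 9↦8, 10↦6]  zeros at y ∈ ∅
  x = 9: [0↦1, 1↦7, 2↦3, 3↦0, 4↦9, 5↦8, 6↦8, 7↦9, 8↦0, 9↦3, 10↦7]  zeros at y ∈ {3, 8}
  x = 10: [0↦5, 1↦10, 2↦9, 3↦2, 4↦0, 5↦3, 6↦0, 7↦2, 8↦9, 9↦10, 10↦5]  zeros at y ∈ {4, 6}
Collecting zeros: affine points = {(0, 4), (0, 8), (1, 3), (1, 7), (2, 6), (3, 4), (3, 7), (4, 3), (4, 5), (6, 7), (9, 3), (9, 8), (10, 4), (10, 6)}.
Total count |C(F_11)_aff| = 14.


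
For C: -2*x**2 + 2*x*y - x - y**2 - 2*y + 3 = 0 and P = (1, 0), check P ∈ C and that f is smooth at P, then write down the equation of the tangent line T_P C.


Tangent line at P: 5 - 5*x = 0.

Step 1: f(1, 0) = 0, so P lies on C.
Step 2: partial derivatives
  f_x(x, y) = -4*x + 2*y - 1, f_y(x, y) = 2*x - 2*y - 2.
  f_x(P) = -5, f_y(P) = 0 (gradient nonzero, so P is smooth).
Step 3: tangent line at P: -5·(x − 1) + 0·(y − 0) = 0.
Expanding: 5 - 5*x = 0.


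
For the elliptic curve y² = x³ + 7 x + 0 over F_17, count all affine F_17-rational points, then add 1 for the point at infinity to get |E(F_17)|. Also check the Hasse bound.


Affine points = {(0, 0), (1, 5), (1, 12), (7, 1), (7, 16), (10, 4), (10, 13), (16, 3), (16, 14)}; affine count = 9; |E(F_17)| = 10.

Discriminant check: Δ ∝ 4a³ + 27b² = 4·7³ + 27·0² = 4·343 + 27·0 ≡ 12 (mod 17). Nonzero ⇒ E is nonsingular.
For each x ∈ F_17, compute rhs = x³ + 7·x + 0 mod 17, then count y ∈ F_17 with y² ≡ rhs.
  x = 0: rhs = 0, matching y values: 0 (1 points).
  x = 1: rhs = 8, matching y values: 5, 12 (2 points).
  x = 2: rhs = 5, matching y values: none (0 points).
  x = 3: rhs = 14, matching y values: none (0 points).
  x = 4: rhs = 7, matching y values: none (0 points).
  x = 5: rhs = 7, matching y values: none (0 points).
  x = 6: rhs = 3, matching y values: none (0 points).
  x = 7: rhs = 1, matching y values: 1, 16 (2 points).
  x = 8: rhs = 7, matching y values: none (0 points).
  x = 9: rhs = 10, matching y values: none (0 points).
  x = 10: rhs = 16, matching y values: 4, 13 (2 points).
  x = 11: rhs = 14, matching y values: none (0 points).
  x = 12: rhs = 10, matching y values: none (0 points).
  x = 13: rhs = 10, matching y values: none (0 points).
  x = 14: rhs = 3, matching y values: none (0 points).
  x = 15: rhs = 12, matching y values: none (0 points).
  x = 16: rhs = 9, matching y values: 3, 14 (2 points).
Total affine count: 9.
Full point count |E(F_17)| = 9 + 1 = 10.
Hasse bound: |10 − (17+1)| = |-8| = 8 ≤ 2√17 ≈ 8.2462 ✓.
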